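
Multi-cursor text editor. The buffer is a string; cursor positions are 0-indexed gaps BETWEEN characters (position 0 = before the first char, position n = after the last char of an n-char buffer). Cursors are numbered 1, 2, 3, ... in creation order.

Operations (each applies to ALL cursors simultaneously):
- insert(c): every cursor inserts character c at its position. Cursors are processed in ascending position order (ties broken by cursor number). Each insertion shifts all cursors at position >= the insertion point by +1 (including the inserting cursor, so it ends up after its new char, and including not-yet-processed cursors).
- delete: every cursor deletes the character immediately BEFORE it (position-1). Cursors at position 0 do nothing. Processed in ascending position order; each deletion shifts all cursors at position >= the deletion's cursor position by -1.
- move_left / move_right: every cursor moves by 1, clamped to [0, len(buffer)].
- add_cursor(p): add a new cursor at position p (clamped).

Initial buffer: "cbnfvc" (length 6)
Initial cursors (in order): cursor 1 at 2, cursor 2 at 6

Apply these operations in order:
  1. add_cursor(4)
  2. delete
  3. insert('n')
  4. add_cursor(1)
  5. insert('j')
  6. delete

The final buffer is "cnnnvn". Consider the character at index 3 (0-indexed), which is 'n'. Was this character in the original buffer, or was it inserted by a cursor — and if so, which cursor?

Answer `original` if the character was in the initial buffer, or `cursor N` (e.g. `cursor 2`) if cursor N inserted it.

After op 1 (add_cursor(4)): buffer="cbnfvc" (len 6), cursors c1@2 c3@4 c2@6, authorship ......
After op 2 (delete): buffer="cnv" (len 3), cursors c1@1 c3@2 c2@3, authorship ...
After op 3 (insert('n')): buffer="cnnnvn" (len 6), cursors c1@2 c3@4 c2@6, authorship .1.3.2
After op 4 (add_cursor(1)): buffer="cnnnvn" (len 6), cursors c4@1 c1@2 c3@4 c2@6, authorship .1.3.2
After op 5 (insert('j')): buffer="cjnjnnjvnj" (len 10), cursors c4@2 c1@4 c3@7 c2@10, authorship .411.33.22
After op 6 (delete): buffer="cnnnvn" (len 6), cursors c4@1 c1@2 c3@4 c2@6, authorship .1.3.2
Authorship (.=original, N=cursor N): . 1 . 3 . 2
Index 3: author = 3

Answer: cursor 3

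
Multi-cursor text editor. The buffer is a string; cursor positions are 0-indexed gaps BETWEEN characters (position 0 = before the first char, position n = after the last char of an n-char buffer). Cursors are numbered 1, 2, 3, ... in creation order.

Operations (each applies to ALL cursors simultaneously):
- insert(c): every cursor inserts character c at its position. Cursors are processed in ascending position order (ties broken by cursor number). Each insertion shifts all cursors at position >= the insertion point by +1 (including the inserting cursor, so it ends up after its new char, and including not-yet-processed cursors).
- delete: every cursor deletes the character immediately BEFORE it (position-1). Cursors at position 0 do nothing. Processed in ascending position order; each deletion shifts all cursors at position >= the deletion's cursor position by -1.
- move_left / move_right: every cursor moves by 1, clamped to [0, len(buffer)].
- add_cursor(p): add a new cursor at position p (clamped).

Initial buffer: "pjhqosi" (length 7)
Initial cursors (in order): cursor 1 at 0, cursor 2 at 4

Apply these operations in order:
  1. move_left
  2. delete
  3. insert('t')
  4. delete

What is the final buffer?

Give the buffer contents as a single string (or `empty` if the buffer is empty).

Answer: pjqosi

Derivation:
After op 1 (move_left): buffer="pjhqosi" (len 7), cursors c1@0 c2@3, authorship .......
After op 2 (delete): buffer="pjqosi" (len 6), cursors c1@0 c2@2, authorship ......
After op 3 (insert('t')): buffer="tpjtqosi" (len 8), cursors c1@1 c2@4, authorship 1..2....
After op 4 (delete): buffer="pjqosi" (len 6), cursors c1@0 c2@2, authorship ......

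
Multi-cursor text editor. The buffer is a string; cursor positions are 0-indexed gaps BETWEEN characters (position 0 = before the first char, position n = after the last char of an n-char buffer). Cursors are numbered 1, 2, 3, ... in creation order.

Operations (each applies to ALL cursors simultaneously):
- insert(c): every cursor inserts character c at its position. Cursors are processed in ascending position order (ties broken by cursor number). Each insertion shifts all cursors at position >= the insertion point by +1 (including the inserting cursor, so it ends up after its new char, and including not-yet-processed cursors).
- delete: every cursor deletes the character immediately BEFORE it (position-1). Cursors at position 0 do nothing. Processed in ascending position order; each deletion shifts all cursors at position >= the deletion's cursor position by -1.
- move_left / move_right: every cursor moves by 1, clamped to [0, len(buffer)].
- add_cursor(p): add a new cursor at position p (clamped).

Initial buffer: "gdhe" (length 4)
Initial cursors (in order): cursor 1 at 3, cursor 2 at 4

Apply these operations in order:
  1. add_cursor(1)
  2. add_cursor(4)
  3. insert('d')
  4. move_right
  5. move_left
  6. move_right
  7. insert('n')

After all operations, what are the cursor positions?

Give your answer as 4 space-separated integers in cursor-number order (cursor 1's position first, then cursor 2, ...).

After op 1 (add_cursor(1)): buffer="gdhe" (len 4), cursors c3@1 c1@3 c2@4, authorship ....
After op 2 (add_cursor(4)): buffer="gdhe" (len 4), cursors c3@1 c1@3 c2@4 c4@4, authorship ....
After op 3 (insert('d')): buffer="gddhdedd" (len 8), cursors c3@2 c1@5 c2@8 c4@8, authorship .3..1.24
After op 4 (move_right): buffer="gddhdedd" (len 8), cursors c3@3 c1@6 c2@8 c4@8, authorship .3..1.24
After op 5 (move_left): buffer="gddhdedd" (len 8), cursors c3@2 c1@5 c2@7 c4@7, authorship .3..1.24
After op 6 (move_right): buffer="gddhdedd" (len 8), cursors c3@3 c1@6 c2@8 c4@8, authorship .3..1.24
After op 7 (insert('n')): buffer="gddnhdenddnn" (len 12), cursors c3@4 c1@8 c2@12 c4@12, authorship .3.3.1.12424

Answer: 8 12 4 12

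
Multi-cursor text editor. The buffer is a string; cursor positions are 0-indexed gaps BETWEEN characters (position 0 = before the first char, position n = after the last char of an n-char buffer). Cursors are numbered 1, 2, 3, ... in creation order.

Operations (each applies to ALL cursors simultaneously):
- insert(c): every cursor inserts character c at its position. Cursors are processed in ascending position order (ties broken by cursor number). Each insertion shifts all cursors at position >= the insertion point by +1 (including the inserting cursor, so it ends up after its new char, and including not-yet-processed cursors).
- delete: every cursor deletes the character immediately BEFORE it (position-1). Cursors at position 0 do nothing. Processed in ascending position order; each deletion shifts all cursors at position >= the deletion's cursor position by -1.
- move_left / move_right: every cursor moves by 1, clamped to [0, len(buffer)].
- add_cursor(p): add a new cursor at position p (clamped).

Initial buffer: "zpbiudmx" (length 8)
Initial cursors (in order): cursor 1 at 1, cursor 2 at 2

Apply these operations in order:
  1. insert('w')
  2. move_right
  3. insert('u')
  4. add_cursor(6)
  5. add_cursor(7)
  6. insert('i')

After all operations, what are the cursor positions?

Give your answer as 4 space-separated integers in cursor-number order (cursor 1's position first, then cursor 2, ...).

After op 1 (insert('w')): buffer="zwpwbiudmx" (len 10), cursors c1@2 c2@4, authorship .1.2......
After op 2 (move_right): buffer="zwpwbiudmx" (len 10), cursors c1@3 c2@5, authorship .1.2......
After op 3 (insert('u')): buffer="zwpuwbuiudmx" (len 12), cursors c1@4 c2@7, authorship .1.12.2.....
After op 4 (add_cursor(6)): buffer="zwpuwbuiudmx" (len 12), cursors c1@4 c3@6 c2@7, authorship .1.12.2.....
After op 5 (add_cursor(7)): buffer="zwpuwbuiudmx" (len 12), cursors c1@4 c3@6 c2@7 c4@7, authorship .1.12.2.....
After op 6 (insert('i')): buffer="zwpuiwbiuiiiudmx" (len 16), cursors c1@5 c3@8 c2@11 c4@11, authorship .1.112.3224.....

Answer: 5 11 8 11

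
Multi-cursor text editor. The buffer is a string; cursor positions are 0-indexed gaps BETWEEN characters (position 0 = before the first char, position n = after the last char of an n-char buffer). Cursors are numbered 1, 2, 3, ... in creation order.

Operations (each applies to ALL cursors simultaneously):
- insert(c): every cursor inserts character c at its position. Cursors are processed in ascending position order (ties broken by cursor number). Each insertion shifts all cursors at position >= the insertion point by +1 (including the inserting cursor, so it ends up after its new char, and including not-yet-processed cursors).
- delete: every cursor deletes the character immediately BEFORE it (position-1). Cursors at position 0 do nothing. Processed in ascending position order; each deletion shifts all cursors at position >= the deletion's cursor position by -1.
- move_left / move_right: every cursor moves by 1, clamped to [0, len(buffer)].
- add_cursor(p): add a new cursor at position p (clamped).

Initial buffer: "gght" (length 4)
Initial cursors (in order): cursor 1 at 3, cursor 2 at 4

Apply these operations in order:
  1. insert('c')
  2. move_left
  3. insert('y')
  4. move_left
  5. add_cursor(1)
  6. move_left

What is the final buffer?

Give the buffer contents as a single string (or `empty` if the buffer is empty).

After op 1 (insert('c')): buffer="gghctc" (len 6), cursors c1@4 c2@6, authorship ...1.2
After op 2 (move_left): buffer="gghctc" (len 6), cursors c1@3 c2@5, authorship ...1.2
After op 3 (insert('y')): buffer="gghyctyc" (len 8), cursors c1@4 c2@7, authorship ...11.22
After op 4 (move_left): buffer="gghyctyc" (len 8), cursors c1@3 c2@6, authorship ...11.22
After op 5 (add_cursor(1)): buffer="gghyctyc" (len 8), cursors c3@1 c1@3 c2@6, authorship ...11.22
After op 6 (move_left): buffer="gghyctyc" (len 8), cursors c3@0 c1@2 c2@5, authorship ...11.22

Answer: gghyctyc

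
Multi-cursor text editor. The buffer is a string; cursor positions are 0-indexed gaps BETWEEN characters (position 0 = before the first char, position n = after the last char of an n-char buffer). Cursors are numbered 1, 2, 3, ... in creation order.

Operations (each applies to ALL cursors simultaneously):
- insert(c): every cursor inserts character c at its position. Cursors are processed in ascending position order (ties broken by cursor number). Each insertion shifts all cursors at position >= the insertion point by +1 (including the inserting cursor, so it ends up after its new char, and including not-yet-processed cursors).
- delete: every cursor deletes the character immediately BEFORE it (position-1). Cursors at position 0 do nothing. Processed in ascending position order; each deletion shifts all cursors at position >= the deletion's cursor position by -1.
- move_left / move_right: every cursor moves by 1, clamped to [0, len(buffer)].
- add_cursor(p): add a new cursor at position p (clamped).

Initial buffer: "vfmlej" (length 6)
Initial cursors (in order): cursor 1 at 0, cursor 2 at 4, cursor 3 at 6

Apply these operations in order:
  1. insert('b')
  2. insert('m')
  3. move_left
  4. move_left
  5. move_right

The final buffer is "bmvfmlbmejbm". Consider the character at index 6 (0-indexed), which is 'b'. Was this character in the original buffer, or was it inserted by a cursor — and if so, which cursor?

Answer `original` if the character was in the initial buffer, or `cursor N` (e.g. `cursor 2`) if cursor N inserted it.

After op 1 (insert('b')): buffer="bvfmlbejb" (len 9), cursors c1@1 c2@6 c3@9, authorship 1....2..3
After op 2 (insert('m')): buffer="bmvfmlbmejbm" (len 12), cursors c1@2 c2@8 c3@12, authorship 11....22..33
After op 3 (move_left): buffer="bmvfmlbmejbm" (len 12), cursors c1@1 c2@7 c3@11, authorship 11....22..33
After op 4 (move_left): buffer="bmvfmlbmejbm" (len 12), cursors c1@0 c2@6 c3@10, authorship 11....22..33
After op 5 (move_right): buffer="bmvfmlbmejbm" (len 12), cursors c1@1 c2@7 c3@11, authorship 11....22..33
Authorship (.=original, N=cursor N): 1 1 . . . . 2 2 . . 3 3
Index 6: author = 2

Answer: cursor 2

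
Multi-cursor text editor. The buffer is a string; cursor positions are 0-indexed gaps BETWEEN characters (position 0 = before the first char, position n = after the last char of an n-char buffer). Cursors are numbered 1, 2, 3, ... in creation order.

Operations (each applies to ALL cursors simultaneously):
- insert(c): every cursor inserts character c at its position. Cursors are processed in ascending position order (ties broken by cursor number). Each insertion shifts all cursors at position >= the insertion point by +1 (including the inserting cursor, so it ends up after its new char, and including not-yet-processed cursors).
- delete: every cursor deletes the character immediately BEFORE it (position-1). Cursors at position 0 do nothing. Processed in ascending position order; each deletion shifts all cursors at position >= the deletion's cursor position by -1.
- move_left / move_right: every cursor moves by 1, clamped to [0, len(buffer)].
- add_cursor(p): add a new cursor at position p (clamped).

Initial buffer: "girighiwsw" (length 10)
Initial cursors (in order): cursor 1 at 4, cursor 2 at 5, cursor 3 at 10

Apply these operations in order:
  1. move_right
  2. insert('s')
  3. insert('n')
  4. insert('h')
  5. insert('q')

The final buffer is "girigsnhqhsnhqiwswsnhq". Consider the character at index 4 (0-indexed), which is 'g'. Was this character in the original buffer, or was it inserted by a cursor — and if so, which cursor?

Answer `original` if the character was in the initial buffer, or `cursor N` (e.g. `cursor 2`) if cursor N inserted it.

Answer: original

Derivation:
After op 1 (move_right): buffer="girighiwsw" (len 10), cursors c1@5 c2@6 c3@10, authorship ..........
After op 2 (insert('s')): buffer="girigshsiwsws" (len 13), cursors c1@6 c2@8 c3@13, authorship .....1.2....3
After op 3 (insert('n')): buffer="girigsnhsniwswsn" (len 16), cursors c1@7 c2@10 c3@16, authorship .....11.22....33
After op 4 (insert('h')): buffer="girigsnhhsnhiwswsnh" (len 19), cursors c1@8 c2@12 c3@19, authorship .....111.222....333
After op 5 (insert('q')): buffer="girigsnhqhsnhqiwswsnhq" (len 22), cursors c1@9 c2@14 c3@22, authorship .....1111.2222....3333
Authorship (.=original, N=cursor N): . . . . . 1 1 1 1 . 2 2 2 2 . . . . 3 3 3 3
Index 4: author = original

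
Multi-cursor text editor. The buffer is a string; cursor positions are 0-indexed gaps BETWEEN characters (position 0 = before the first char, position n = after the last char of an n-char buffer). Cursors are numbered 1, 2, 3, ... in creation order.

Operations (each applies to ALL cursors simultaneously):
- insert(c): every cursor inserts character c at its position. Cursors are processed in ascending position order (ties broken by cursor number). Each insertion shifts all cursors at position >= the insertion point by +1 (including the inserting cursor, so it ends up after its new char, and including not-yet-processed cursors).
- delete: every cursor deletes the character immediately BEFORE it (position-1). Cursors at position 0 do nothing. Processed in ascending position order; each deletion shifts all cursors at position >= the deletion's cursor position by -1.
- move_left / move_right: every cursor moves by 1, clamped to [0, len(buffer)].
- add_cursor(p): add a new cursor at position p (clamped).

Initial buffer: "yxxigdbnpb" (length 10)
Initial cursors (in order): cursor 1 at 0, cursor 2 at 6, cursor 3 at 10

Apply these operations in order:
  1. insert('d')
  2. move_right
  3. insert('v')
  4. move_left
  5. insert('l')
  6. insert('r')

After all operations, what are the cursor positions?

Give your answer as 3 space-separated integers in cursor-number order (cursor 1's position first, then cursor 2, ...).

After op 1 (insert('d')): buffer="dyxxigddbnpbd" (len 13), cursors c1@1 c2@8 c3@13, authorship 1......2....3
After op 2 (move_right): buffer="dyxxigddbnpbd" (len 13), cursors c1@2 c2@9 c3@13, authorship 1......2....3
After op 3 (insert('v')): buffer="dyvxxigddbvnpbdv" (len 16), cursors c1@3 c2@11 c3@16, authorship 1.1.....2.2...33
After op 4 (move_left): buffer="dyvxxigddbvnpbdv" (len 16), cursors c1@2 c2@10 c3@15, authorship 1.1.....2.2...33
After op 5 (insert('l')): buffer="dylvxxigddblvnpbdlv" (len 19), cursors c1@3 c2@12 c3@18, authorship 1.11.....2.22...333
After op 6 (insert('r')): buffer="dylrvxxigddblrvnpbdlrv" (len 22), cursors c1@4 c2@14 c3@21, authorship 1.111.....2.222...3333

Answer: 4 14 21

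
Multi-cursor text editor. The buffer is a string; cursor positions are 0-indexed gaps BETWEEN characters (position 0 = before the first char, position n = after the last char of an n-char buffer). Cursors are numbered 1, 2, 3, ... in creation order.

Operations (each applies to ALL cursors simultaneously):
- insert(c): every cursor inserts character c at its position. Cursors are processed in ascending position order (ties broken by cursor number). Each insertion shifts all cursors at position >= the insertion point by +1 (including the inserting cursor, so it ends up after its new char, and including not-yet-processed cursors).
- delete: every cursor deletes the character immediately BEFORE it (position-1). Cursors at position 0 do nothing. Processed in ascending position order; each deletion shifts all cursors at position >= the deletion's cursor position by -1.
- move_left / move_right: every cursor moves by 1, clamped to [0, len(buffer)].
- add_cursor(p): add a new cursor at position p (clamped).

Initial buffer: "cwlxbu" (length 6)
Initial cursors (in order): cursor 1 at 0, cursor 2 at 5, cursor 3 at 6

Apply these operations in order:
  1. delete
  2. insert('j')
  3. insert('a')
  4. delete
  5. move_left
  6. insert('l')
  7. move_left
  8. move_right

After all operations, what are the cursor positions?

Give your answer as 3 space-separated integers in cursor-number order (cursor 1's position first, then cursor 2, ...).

After op 1 (delete): buffer="cwlx" (len 4), cursors c1@0 c2@4 c3@4, authorship ....
After op 2 (insert('j')): buffer="jcwlxjj" (len 7), cursors c1@1 c2@7 c3@7, authorship 1....23
After op 3 (insert('a')): buffer="jacwlxjjaa" (len 10), cursors c1@2 c2@10 c3@10, authorship 11....2323
After op 4 (delete): buffer="jcwlxjj" (len 7), cursors c1@1 c2@7 c3@7, authorship 1....23
After op 5 (move_left): buffer="jcwlxjj" (len 7), cursors c1@0 c2@6 c3@6, authorship 1....23
After op 6 (insert('l')): buffer="ljcwlxjllj" (len 10), cursors c1@1 c2@9 c3@9, authorship 11....2233
After op 7 (move_left): buffer="ljcwlxjllj" (len 10), cursors c1@0 c2@8 c3@8, authorship 11....2233
After op 8 (move_right): buffer="ljcwlxjllj" (len 10), cursors c1@1 c2@9 c3@9, authorship 11....2233

Answer: 1 9 9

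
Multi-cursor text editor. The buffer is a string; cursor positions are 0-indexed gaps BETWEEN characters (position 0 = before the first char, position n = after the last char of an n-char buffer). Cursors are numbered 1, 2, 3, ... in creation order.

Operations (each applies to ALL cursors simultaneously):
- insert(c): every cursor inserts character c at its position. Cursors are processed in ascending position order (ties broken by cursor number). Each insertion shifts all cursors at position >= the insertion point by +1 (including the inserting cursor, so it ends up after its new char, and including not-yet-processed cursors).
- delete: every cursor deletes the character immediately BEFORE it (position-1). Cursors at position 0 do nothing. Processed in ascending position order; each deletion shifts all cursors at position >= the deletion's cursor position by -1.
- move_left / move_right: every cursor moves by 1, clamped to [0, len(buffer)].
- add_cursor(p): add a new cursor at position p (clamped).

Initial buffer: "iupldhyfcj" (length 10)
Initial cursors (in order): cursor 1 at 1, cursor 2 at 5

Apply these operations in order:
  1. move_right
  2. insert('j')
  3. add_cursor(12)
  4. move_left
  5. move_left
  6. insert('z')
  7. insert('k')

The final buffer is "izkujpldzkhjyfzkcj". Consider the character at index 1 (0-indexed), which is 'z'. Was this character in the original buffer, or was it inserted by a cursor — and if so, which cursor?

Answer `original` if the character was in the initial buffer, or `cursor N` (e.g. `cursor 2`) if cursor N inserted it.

After op 1 (move_right): buffer="iupldhyfcj" (len 10), cursors c1@2 c2@6, authorship ..........
After op 2 (insert('j')): buffer="iujpldhjyfcj" (len 12), cursors c1@3 c2@8, authorship ..1....2....
After op 3 (add_cursor(12)): buffer="iujpldhjyfcj" (len 12), cursors c1@3 c2@8 c3@12, authorship ..1....2....
After op 4 (move_left): buffer="iujpldhjyfcj" (len 12), cursors c1@2 c2@7 c3@11, authorship ..1....2....
After op 5 (move_left): buffer="iujpldhjyfcj" (len 12), cursors c1@1 c2@6 c3@10, authorship ..1....2....
After op 6 (insert('z')): buffer="izujpldzhjyfzcj" (len 15), cursors c1@2 c2@8 c3@13, authorship .1.1...2.2..3..
After op 7 (insert('k')): buffer="izkujpldzkhjyfzkcj" (len 18), cursors c1@3 c2@10 c3@16, authorship .11.1...22.2..33..
Authorship (.=original, N=cursor N): . 1 1 . 1 . . . 2 2 . 2 . . 3 3 . .
Index 1: author = 1

Answer: cursor 1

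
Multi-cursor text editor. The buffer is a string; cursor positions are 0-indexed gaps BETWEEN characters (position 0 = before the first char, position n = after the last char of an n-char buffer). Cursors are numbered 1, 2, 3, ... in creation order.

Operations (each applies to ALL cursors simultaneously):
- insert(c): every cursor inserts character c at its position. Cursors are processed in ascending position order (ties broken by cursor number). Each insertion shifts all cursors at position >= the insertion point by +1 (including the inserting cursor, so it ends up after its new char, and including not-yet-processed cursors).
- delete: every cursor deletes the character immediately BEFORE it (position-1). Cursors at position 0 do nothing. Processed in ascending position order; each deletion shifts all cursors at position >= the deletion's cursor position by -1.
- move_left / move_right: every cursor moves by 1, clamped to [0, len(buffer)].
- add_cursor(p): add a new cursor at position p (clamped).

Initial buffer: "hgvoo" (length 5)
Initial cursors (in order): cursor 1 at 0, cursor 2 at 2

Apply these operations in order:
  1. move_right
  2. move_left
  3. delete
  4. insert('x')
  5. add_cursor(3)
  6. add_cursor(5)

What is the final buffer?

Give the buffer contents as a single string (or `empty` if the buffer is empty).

After op 1 (move_right): buffer="hgvoo" (len 5), cursors c1@1 c2@3, authorship .....
After op 2 (move_left): buffer="hgvoo" (len 5), cursors c1@0 c2@2, authorship .....
After op 3 (delete): buffer="hvoo" (len 4), cursors c1@0 c2@1, authorship ....
After op 4 (insert('x')): buffer="xhxvoo" (len 6), cursors c1@1 c2@3, authorship 1.2...
After op 5 (add_cursor(3)): buffer="xhxvoo" (len 6), cursors c1@1 c2@3 c3@3, authorship 1.2...
After op 6 (add_cursor(5)): buffer="xhxvoo" (len 6), cursors c1@1 c2@3 c3@3 c4@5, authorship 1.2...

Answer: xhxvoo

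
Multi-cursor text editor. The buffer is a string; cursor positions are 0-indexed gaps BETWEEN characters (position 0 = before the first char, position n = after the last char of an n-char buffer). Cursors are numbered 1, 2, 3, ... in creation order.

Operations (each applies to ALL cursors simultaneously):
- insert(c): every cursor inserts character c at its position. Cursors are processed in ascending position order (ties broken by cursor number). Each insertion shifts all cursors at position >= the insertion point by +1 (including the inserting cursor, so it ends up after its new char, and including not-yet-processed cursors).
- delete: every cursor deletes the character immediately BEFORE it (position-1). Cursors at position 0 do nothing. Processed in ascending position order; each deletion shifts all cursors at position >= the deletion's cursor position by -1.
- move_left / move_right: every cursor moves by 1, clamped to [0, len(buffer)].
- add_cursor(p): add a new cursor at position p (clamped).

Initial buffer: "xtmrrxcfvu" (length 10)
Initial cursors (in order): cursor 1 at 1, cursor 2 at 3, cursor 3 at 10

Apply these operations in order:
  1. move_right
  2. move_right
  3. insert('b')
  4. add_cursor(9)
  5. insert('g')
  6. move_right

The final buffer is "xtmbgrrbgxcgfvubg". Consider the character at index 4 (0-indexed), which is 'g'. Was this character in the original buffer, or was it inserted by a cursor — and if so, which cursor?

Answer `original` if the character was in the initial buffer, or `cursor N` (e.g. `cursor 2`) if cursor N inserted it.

After op 1 (move_right): buffer="xtmrrxcfvu" (len 10), cursors c1@2 c2@4 c3@10, authorship ..........
After op 2 (move_right): buffer="xtmrrxcfvu" (len 10), cursors c1@3 c2@5 c3@10, authorship ..........
After op 3 (insert('b')): buffer="xtmbrrbxcfvub" (len 13), cursors c1@4 c2@7 c3@13, authorship ...1..2.....3
After op 4 (add_cursor(9)): buffer="xtmbrrbxcfvub" (len 13), cursors c1@4 c2@7 c4@9 c3@13, authorship ...1..2.....3
After op 5 (insert('g')): buffer="xtmbgrrbgxcgfvubg" (len 17), cursors c1@5 c2@9 c4@12 c3@17, authorship ...11..22..4...33
After op 6 (move_right): buffer="xtmbgrrbgxcgfvubg" (len 17), cursors c1@6 c2@10 c4@13 c3@17, authorship ...11..22..4...33
Authorship (.=original, N=cursor N): . . . 1 1 . . 2 2 . . 4 . . . 3 3
Index 4: author = 1

Answer: cursor 1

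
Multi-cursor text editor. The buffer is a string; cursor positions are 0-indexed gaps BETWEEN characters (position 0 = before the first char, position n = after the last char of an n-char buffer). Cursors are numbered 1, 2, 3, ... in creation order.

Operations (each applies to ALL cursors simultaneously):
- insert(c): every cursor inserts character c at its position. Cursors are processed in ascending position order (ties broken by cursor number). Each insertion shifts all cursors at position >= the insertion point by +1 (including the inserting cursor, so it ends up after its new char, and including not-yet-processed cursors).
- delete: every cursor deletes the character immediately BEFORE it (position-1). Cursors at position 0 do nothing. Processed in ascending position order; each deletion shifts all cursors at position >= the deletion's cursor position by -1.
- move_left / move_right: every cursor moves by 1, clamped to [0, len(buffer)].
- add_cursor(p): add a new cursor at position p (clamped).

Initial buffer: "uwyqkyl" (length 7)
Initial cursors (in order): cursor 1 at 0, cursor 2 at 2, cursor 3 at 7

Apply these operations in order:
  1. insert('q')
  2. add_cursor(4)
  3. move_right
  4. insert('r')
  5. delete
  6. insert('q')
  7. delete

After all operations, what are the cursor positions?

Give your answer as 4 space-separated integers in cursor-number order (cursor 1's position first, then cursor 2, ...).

Answer: 2 5 10 5

Derivation:
After op 1 (insert('q')): buffer="quwqyqkylq" (len 10), cursors c1@1 c2@4 c3@10, authorship 1..2.....3
After op 2 (add_cursor(4)): buffer="quwqyqkylq" (len 10), cursors c1@1 c2@4 c4@4 c3@10, authorship 1..2.....3
After op 3 (move_right): buffer="quwqyqkylq" (len 10), cursors c1@2 c2@5 c4@5 c3@10, authorship 1..2.....3
After op 4 (insert('r')): buffer="qurwqyrrqkylqr" (len 14), cursors c1@3 c2@8 c4@8 c3@14, authorship 1.1.2.24....33
After op 5 (delete): buffer="quwqyqkylq" (len 10), cursors c1@2 c2@5 c4@5 c3@10, authorship 1..2.....3
After op 6 (insert('q')): buffer="quqwqyqqqkylqq" (len 14), cursors c1@3 c2@8 c4@8 c3@14, authorship 1.1.2.24....33
After op 7 (delete): buffer="quwqyqkylq" (len 10), cursors c1@2 c2@5 c4@5 c3@10, authorship 1..2.....3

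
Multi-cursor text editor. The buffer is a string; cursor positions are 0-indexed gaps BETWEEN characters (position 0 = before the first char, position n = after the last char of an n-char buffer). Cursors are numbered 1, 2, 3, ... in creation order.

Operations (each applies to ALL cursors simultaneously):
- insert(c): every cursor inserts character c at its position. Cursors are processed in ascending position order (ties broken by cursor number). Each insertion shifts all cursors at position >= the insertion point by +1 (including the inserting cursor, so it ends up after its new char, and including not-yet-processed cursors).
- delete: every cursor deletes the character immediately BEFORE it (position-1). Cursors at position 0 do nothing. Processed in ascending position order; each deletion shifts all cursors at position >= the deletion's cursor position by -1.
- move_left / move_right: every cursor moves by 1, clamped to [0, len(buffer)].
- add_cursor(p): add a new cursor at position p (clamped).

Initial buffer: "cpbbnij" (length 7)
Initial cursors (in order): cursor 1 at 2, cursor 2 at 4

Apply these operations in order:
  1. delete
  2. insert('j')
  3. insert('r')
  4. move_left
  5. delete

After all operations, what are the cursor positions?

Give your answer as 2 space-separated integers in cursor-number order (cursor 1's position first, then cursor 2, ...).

Answer: 1 3

Derivation:
After op 1 (delete): buffer="cbnij" (len 5), cursors c1@1 c2@2, authorship .....
After op 2 (insert('j')): buffer="cjbjnij" (len 7), cursors c1@2 c2@4, authorship .1.2...
After op 3 (insert('r')): buffer="cjrbjrnij" (len 9), cursors c1@3 c2@6, authorship .11.22...
After op 4 (move_left): buffer="cjrbjrnij" (len 9), cursors c1@2 c2@5, authorship .11.22...
After op 5 (delete): buffer="crbrnij" (len 7), cursors c1@1 c2@3, authorship .1.2...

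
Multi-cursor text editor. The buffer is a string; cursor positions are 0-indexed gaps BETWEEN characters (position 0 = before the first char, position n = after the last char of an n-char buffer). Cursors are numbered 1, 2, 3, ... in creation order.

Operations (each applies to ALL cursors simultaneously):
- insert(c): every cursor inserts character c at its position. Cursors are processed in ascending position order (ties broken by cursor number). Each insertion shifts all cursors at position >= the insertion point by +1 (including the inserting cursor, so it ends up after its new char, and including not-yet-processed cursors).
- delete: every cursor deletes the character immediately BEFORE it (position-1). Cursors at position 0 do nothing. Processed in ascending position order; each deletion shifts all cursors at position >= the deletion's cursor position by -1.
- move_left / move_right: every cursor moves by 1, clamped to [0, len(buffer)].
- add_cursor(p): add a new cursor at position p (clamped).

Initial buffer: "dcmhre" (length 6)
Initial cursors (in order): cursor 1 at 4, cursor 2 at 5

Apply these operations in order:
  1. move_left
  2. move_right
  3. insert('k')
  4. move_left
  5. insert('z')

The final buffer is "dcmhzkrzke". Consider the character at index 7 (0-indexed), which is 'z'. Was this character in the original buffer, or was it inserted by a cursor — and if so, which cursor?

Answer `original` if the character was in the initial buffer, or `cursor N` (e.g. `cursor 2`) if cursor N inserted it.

After op 1 (move_left): buffer="dcmhre" (len 6), cursors c1@3 c2@4, authorship ......
After op 2 (move_right): buffer="dcmhre" (len 6), cursors c1@4 c2@5, authorship ......
After op 3 (insert('k')): buffer="dcmhkrke" (len 8), cursors c1@5 c2@7, authorship ....1.2.
After op 4 (move_left): buffer="dcmhkrke" (len 8), cursors c1@4 c2@6, authorship ....1.2.
After op 5 (insert('z')): buffer="dcmhzkrzke" (len 10), cursors c1@5 c2@8, authorship ....11.22.
Authorship (.=original, N=cursor N): . . . . 1 1 . 2 2 .
Index 7: author = 2

Answer: cursor 2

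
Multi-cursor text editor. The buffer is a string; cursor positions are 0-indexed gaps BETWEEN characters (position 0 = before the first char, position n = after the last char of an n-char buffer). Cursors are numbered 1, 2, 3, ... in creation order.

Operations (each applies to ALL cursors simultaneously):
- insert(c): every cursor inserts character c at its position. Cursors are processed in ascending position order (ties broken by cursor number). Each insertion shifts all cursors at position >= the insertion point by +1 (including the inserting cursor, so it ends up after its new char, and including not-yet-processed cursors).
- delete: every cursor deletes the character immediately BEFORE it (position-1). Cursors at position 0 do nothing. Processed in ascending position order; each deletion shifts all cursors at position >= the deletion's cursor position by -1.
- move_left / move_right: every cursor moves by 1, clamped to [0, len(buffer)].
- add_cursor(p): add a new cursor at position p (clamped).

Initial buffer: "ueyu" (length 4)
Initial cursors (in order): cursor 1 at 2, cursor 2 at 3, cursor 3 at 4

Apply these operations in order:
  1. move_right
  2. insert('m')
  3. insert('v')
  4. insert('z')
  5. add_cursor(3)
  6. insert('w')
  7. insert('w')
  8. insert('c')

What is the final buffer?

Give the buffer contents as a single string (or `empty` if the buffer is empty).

Answer: ueywwcmvzwwcummvvzzwwwwcc

Derivation:
After op 1 (move_right): buffer="ueyu" (len 4), cursors c1@3 c2@4 c3@4, authorship ....
After op 2 (insert('m')): buffer="ueymumm" (len 7), cursors c1@4 c2@7 c3@7, authorship ...1.23
After op 3 (insert('v')): buffer="ueymvummvv" (len 10), cursors c1@5 c2@10 c3@10, authorship ...11.2323
After op 4 (insert('z')): buffer="ueymvzummvvzz" (len 13), cursors c1@6 c2@13 c3@13, authorship ...111.232323
After op 5 (add_cursor(3)): buffer="ueymvzummvvzz" (len 13), cursors c4@3 c1@6 c2@13 c3@13, authorship ...111.232323
After op 6 (insert('w')): buffer="ueywmvzwummvvzzww" (len 17), cursors c4@4 c1@8 c2@17 c3@17, authorship ...41111.23232323
After op 7 (insert('w')): buffer="ueywwmvzwwummvvzzwwww" (len 21), cursors c4@5 c1@10 c2@21 c3@21, authorship ...4411111.2323232323
After op 8 (insert('c')): buffer="ueywwcmvzwwcummvvzzwwwwcc" (len 25), cursors c4@6 c1@12 c2@25 c3@25, authorship ...444111111.232323232323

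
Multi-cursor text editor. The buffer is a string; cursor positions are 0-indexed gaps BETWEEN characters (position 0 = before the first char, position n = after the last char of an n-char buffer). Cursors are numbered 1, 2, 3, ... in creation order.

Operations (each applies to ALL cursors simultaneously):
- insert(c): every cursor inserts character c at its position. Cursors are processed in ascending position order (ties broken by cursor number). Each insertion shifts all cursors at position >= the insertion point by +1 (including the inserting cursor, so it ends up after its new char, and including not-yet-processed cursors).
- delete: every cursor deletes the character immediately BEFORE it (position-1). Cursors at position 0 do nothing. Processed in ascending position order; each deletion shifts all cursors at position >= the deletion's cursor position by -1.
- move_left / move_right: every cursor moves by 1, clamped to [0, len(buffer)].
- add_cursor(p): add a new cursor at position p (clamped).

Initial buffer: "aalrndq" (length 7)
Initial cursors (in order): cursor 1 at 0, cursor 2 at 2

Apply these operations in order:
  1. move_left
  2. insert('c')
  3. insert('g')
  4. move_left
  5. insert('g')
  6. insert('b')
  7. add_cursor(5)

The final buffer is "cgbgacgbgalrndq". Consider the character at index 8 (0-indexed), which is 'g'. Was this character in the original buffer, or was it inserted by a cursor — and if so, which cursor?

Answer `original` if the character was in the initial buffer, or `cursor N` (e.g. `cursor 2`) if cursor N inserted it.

After op 1 (move_left): buffer="aalrndq" (len 7), cursors c1@0 c2@1, authorship .......
After op 2 (insert('c')): buffer="cacalrndq" (len 9), cursors c1@1 c2@3, authorship 1.2......
After op 3 (insert('g')): buffer="cgacgalrndq" (len 11), cursors c1@2 c2@5, authorship 11.22......
After op 4 (move_left): buffer="cgacgalrndq" (len 11), cursors c1@1 c2@4, authorship 11.22......
After op 5 (insert('g')): buffer="cggacggalrndq" (len 13), cursors c1@2 c2@6, authorship 111.222......
After op 6 (insert('b')): buffer="cgbgacgbgalrndq" (len 15), cursors c1@3 c2@8, authorship 1111.2222......
After op 7 (add_cursor(5)): buffer="cgbgacgbgalrndq" (len 15), cursors c1@3 c3@5 c2@8, authorship 1111.2222......
Authorship (.=original, N=cursor N): 1 1 1 1 . 2 2 2 2 . . . . . .
Index 8: author = 2

Answer: cursor 2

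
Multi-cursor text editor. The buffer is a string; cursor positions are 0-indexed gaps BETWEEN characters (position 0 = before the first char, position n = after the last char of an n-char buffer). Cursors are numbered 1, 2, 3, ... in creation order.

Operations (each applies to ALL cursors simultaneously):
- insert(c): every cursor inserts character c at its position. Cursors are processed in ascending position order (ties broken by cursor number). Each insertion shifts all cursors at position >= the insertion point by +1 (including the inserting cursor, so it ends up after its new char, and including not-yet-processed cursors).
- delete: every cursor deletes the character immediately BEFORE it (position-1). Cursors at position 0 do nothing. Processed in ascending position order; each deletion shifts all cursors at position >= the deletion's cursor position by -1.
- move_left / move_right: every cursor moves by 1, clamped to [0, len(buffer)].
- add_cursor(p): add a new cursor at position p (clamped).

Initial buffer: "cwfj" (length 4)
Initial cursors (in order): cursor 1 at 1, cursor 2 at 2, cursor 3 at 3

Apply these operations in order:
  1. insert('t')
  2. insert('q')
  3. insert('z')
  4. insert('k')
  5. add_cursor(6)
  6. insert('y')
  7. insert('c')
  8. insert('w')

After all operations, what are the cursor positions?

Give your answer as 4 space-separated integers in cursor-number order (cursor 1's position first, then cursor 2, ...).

Answer: 8 19 27 12

Derivation:
After op 1 (insert('t')): buffer="ctwtftj" (len 7), cursors c1@2 c2@4 c3@6, authorship .1.2.3.
After op 2 (insert('q')): buffer="ctqwtqftqj" (len 10), cursors c1@3 c2@6 c3@9, authorship .11.22.33.
After op 3 (insert('z')): buffer="ctqzwtqzftqzj" (len 13), cursors c1@4 c2@8 c3@12, authorship .111.222.333.
After op 4 (insert('k')): buffer="ctqzkwtqzkftqzkj" (len 16), cursors c1@5 c2@10 c3@15, authorship .1111.2222.3333.
After op 5 (add_cursor(6)): buffer="ctqzkwtqzkftqzkj" (len 16), cursors c1@5 c4@6 c2@10 c3@15, authorship .1111.2222.3333.
After op 6 (insert('y')): buffer="ctqzkywytqzkyftqzkyj" (len 20), cursors c1@6 c4@8 c2@13 c3@19, authorship .11111.422222.33333.
After op 7 (insert('c')): buffer="ctqzkycwyctqzkycftqzkycj" (len 24), cursors c1@7 c4@10 c2@16 c3@23, authorship .111111.44222222.333333.
After op 8 (insert('w')): buffer="ctqzkycwwycwtqzkycwftqzkycwj" (len 28), cursors c1@8 c4@12 c2@19 c3@27, authorship .1111111.4442222222.3333333.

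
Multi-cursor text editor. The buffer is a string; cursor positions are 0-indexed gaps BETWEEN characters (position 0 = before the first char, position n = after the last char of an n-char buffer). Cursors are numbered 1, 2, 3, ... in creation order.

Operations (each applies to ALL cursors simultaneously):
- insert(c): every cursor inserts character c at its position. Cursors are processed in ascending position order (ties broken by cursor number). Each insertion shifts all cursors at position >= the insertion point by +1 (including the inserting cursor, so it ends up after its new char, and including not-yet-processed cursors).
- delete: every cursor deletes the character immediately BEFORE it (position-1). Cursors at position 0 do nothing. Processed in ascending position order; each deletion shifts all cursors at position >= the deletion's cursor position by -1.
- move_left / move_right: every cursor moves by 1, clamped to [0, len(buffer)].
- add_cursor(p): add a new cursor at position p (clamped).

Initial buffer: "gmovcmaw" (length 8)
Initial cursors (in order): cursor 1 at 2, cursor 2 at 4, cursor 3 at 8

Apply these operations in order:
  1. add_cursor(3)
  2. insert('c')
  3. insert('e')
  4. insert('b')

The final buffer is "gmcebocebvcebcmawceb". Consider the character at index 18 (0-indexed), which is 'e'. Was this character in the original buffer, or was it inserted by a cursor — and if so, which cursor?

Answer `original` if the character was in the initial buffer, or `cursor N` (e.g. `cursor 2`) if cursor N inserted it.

Answer: cursor 3

Derivation:
After op 1 (add_cursor(3)): buffer="gmovcmaw" (len 8), cursors c1@2 c4@3 c2@4 c3@8, authorship ........
After op 2 (insert('c')): buffer="gmcocvccmawc" (len 12), cursors c1@3 c4@5 c2@7 c3@12, authorship ..1.4.2....3
After op 3 (insert('e')): buffer="gmceocevcecmawce" (len 16), cursors c1@4 c4@7 c2@10 c3@16, authorship ..11.44.22....33
After op 4 (insert('b')): buffer="gmcebocebvcebcmawceb" (len 20), cursors c1@5 c4@9 c2@13 c3@20, authorship ..111.444.222....333
Authorship (.=original, N=cursor N): . . 1 1 1 . 4 4 4 . 2 2 2 . . . . 3 3 3
Index 18: author = 3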